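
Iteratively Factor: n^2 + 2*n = (n + 2)*(n)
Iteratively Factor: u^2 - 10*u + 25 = (u - 5)*(u - 5)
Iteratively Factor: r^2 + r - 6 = (r - 2)*(r + 3)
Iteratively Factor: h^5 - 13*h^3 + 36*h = (h - 3)*(h^4 + 3*h^3 - 4*h^2 - 12*h) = h*(h - 3)*(h^3 + 3*h^2 - 4*h - 12) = h*(h - 3)*(h + 3)*(h^2 - 4) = h*(h - 3)*(h - 2)*(h + 3)*(h + 2)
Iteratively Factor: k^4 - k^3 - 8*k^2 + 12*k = (k - 2)*(k^3 + k^2 - 6*k) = k*(k - 2)*(k^2 + k - 6) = k*(k - 2)*(k + 3)*(k - 2)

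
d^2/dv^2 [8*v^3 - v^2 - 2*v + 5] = 48*v - 2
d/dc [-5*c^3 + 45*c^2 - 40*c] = -15*c^2 + 90*c - 40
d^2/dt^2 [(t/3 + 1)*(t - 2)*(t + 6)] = 2*t + 14/3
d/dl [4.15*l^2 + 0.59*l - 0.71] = 8.3*l + 0.59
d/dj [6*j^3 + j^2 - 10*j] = 18*j^2 + 2*j - 10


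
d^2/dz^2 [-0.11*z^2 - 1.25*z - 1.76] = -0.220000000000000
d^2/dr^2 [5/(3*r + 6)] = 10/(3*(r + 2)^3)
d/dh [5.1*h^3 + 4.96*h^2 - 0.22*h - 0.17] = 15.3*h^2 + 9.92*h - 0.22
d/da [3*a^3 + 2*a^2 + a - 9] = 9*a^2 + 4*a + 1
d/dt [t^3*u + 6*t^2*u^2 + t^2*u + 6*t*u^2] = u*(3*t^2 + 12*t*u + 2*t + 6*u)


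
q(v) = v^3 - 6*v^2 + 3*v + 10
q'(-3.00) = 66.00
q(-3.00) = -80.00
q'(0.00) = 3.00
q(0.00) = 10.00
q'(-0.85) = 15.37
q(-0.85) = 2.50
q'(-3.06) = 67.81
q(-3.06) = -84.01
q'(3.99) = 2.88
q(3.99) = -10.03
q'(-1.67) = 31.41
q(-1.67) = -16.40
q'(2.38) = -8.57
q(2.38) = -3.37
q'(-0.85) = 15.37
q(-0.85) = 2.50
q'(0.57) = -2.87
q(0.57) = 9.95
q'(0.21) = 0.61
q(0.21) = 10.37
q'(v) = 3*v^2 - 12*v + 3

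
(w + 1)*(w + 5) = w^2 + 6*w + 5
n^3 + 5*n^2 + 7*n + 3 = (n + 1)^2*(n + 3)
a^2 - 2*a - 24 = (a - 6)*(a + 4)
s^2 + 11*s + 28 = (s + 4)*(s + 7)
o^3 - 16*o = o*(o - 4)*(o + 4)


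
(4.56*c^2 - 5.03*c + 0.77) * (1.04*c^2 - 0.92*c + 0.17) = 4.7424*c^4 - 9.4264*c^3 + 6.2036*c^2 - 1.5635*c + 0.1309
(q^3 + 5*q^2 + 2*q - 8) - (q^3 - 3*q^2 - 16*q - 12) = 8*q^2 + 18*q + 4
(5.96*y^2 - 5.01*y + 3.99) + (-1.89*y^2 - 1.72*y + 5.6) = 4.07*y^2 - 6.73*y + 9.59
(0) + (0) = 0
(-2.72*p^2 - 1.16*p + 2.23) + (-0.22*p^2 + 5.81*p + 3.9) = -2.94*p^2 + 4.65*p + 6.13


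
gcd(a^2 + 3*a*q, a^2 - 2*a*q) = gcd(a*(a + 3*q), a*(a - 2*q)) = a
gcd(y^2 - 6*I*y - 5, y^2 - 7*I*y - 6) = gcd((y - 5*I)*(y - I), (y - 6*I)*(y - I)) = y - I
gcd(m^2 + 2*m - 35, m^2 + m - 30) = m - 5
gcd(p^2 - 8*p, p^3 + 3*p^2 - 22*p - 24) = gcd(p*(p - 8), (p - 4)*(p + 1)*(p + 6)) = 1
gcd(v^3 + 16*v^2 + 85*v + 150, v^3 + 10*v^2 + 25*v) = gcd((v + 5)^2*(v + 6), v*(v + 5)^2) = v^2 + 10*v + 25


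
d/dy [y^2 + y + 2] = 2*y + 1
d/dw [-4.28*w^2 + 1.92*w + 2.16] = 1.92 - 8.56*w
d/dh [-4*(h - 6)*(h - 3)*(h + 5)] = -12*h^2 + 32*h + 108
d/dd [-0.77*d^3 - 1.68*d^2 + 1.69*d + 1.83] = -2.31*d^2 - 3.36*d + 1.69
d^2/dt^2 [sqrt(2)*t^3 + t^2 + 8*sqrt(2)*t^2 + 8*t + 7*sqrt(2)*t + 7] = 6*sqrt(2)*t + 2 + 16*sqrt(2)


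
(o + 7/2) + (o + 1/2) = 2*o + 4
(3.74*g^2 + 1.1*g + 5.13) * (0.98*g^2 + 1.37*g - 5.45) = 3.6652*g^4 + 6.2018*g^3 - 13.8486*g^2 + 1.0331*g - 27.9585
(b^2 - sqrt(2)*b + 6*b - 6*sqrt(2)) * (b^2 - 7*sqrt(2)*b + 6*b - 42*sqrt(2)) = b^4 - 8*sqrt(2)*b^3 + 12*b^3 - 96*sqrt(2)*b^2 + 50*b^2 - 288*sqrt(2)*b + 168*b + 504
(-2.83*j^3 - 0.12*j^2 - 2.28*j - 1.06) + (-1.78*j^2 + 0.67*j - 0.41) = -2.83*j^3 - 1.9*j^2 - 1.61*j - 1.47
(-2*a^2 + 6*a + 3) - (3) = -2*a^2 + 6*a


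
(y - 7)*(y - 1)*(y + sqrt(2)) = y^3 - 8*y^2 + sqrt(2)*y^2 - 8*sqrt(2)*y + 7*y + 7*sqrt(2)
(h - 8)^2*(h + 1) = h^3 - 15*h^2 + 48*h + 64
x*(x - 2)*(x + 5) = x^3 + 3*x^2 - 10*x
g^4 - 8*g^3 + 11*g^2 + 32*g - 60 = (g - 5)*(g - 3)*(g - 2)*(g + 2)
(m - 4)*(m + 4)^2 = m^3 + 4*m^2 - 16*m - 64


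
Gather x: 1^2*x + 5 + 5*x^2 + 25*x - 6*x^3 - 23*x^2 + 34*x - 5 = -6*x^3 - 18*x^2 + 60*x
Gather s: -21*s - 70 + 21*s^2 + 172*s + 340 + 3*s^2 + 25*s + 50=24*s^2 + 176*s + 320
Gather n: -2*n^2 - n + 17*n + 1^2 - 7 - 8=-2*n^2 + 16*n - 14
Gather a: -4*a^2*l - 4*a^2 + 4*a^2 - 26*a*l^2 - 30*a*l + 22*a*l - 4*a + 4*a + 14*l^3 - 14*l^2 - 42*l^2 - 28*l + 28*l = -4*a^2*l + a*(-26*l^2 - 8*l) + 14*l^3 - 56*l^2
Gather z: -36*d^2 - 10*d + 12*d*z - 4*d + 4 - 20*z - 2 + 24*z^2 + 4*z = -36*d^2 - 14*d + 24*z^2 + z*(12*d - 16) + 2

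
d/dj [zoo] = 0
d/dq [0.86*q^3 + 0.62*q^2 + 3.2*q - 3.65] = 2.58*q^2 + 1.24*q + 3.2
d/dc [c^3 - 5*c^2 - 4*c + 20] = 3*c^2 - 10*c - 4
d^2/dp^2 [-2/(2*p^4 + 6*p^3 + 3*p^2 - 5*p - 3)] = 4*(3*(4*p^2 + 6*p + 1)*(2*p^4 + 6*p^3 + 3*p^2 - 5*p - 3) - (8*p^3 + 18*p^2 + 6*p - 5)^2)/(2*p^4 + 6*p^3 + 3*p^2 - 5*p - 3)^3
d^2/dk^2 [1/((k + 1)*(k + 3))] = 2*((k + 1)^2 + (k + 1)*(k + 3) + (k + 3)^2)/((k + 1)^3*(k + 3)^3)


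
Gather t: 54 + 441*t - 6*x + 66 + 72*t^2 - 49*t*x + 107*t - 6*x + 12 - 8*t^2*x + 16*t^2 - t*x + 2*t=t^2*(88 - 8*x) + t*(550 - 50*x) - 12*x + 132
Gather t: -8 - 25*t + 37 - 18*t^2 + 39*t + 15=-18*t^2 + 14*t + 44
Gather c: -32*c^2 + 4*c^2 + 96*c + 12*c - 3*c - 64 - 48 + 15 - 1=-28*c^2 + 105*c - 98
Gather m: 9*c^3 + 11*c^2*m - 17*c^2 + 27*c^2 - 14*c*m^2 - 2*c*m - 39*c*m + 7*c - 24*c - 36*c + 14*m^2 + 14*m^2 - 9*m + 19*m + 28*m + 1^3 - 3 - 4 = 9*c^3 + 10*c^2 - 53*c + m^2*(28 - 14*c) + m*(11*c^2 - 41*c + 38) - 6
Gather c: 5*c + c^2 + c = c^2 + 6*c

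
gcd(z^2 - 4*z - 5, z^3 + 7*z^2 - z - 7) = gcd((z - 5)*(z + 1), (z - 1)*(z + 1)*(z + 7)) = z + 1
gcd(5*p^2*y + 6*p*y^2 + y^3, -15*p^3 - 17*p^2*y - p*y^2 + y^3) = p + y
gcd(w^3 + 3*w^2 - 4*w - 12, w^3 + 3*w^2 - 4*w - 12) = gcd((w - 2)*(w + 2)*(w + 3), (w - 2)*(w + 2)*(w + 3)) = w^3 + 3*w^2 - 4*w - 12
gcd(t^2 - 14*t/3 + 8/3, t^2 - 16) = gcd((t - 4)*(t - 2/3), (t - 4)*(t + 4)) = t - 4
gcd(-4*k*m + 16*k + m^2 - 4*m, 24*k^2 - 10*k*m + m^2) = 4*k - m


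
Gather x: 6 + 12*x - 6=12*x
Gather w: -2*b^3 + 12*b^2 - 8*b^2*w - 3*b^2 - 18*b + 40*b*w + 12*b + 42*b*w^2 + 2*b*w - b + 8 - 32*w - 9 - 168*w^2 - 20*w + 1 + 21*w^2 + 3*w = -2*b^3 + 9*b^2 - 7*b + w^2*(42*b - 147) + w*(-8*b^2 + 42*b - 49)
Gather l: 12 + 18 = 30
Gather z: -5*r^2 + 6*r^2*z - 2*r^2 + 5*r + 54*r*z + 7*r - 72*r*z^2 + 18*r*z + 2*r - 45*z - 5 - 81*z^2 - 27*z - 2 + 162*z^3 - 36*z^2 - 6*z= -7*r^2 + 14*r + 162*z^3 + z^2*(-72*r - 117) + z*(6*r^2 + 72*r - 78) - 7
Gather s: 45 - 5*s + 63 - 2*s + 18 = 126 - 7*s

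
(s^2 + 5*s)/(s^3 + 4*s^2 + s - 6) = s*(s + 5)/(s^3 + 4*s^2 + s - 6)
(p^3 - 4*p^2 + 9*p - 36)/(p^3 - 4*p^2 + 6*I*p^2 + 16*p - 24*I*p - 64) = (p^2 + 9)/(p^2 + 6*I*p + 16)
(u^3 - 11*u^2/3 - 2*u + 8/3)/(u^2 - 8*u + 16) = (3*u^2 + u - 2)/(3*(u - 4))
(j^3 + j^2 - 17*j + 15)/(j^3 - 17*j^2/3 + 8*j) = 3*(j^2 + 4*j - 5)/(j*(3*j - 8))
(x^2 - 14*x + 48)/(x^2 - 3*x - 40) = (x - 6)/(x + 5)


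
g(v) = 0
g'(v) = 0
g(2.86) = 0.00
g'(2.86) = 0.00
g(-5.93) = 0.00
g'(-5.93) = 0.00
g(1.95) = 0.00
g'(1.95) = 0.00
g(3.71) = 0.00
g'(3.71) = 0.00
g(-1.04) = 0.00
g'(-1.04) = 0.00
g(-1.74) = 0.00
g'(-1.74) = 0.00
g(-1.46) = 0.00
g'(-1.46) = 0.00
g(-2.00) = 0.00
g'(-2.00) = 0.00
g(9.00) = 0.00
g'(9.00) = 0.00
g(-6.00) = 0.00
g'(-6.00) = 0.00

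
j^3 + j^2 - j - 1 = (j - 1)*(j + 1)^2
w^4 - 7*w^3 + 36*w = w*(w - 6)*(w - 3)*(w + 2)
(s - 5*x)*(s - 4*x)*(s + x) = s^3 - 8*s^2*x + 11*s*x^2 + 20*x^3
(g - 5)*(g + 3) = g^2 - 2*g - 15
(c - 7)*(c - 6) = c^2 - 13*c + 42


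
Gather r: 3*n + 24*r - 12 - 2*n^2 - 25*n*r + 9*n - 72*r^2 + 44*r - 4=-2*n^2 + 12*n - 72*r^2 + r*(68 - 25*n) - 16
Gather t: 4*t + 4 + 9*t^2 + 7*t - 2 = 9*t^2 + 11*t + 2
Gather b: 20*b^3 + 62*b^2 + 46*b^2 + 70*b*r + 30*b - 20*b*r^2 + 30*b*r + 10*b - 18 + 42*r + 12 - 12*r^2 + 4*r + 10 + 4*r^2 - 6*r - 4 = 20*b^3 + 108*b^2 + b*(-20*r^2 + 100*r + 40) - 8*r^2 + 40*r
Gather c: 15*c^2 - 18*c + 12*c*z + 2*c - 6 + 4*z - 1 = 15*c^2 + c*(12*z - 16) + 4*z - 7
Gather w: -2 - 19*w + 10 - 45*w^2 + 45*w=-45*w^2 + 26*w + 8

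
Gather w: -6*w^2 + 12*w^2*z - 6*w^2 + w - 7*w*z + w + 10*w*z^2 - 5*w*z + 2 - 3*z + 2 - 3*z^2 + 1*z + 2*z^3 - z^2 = w^2*(12*z - 12) + w*(10*z^2 - 12*z + 2) + 2*z^3 - 4*z^2 - 2*z + 4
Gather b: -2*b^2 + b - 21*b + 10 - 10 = -2*b^2 - 20*b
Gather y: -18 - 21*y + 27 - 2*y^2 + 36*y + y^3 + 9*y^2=y^3 + 7*y^2 + 15*y + 9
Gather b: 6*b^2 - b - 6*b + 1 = 6*b^2 - 7*b + 1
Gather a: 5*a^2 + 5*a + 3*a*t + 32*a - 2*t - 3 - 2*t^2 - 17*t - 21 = 5*a^2 + a*(3*t + 37) - 2*t^2 - 19*t - 24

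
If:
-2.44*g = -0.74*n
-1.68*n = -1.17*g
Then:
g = 0.00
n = 0.00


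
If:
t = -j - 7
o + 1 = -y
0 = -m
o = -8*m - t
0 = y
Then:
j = -8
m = 0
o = -1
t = 1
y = 0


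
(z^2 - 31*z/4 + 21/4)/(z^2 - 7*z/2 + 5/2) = (4*z^2 - 31*z + 21)/(2*(2*z^2 - 7*z + 5))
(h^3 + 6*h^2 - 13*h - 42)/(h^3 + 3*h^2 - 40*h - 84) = (h - 3)/(h - 6)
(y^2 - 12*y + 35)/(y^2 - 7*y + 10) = (y - 7)/(y - 2)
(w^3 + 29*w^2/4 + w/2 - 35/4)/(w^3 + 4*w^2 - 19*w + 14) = (w + 5/4)/(w - 2)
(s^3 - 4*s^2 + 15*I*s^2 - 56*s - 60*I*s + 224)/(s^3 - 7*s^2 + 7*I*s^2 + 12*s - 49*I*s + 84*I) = (s + 8*I)/(s - 3)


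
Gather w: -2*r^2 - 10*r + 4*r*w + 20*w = -2*r^2 - 10*r + w*(4*r + 20)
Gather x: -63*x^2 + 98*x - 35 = -63*x^2 + 98*x - 35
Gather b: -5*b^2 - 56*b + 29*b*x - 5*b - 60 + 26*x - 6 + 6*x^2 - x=-5*b^2 + b*(29*x - 61) + 6*x^2 + 25*x - 66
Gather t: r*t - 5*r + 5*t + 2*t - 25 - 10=-5*r + t*(r + 7) - 35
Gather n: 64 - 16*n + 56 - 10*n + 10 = 130 - 26*n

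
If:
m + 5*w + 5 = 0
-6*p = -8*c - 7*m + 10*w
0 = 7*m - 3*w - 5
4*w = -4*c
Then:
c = 20/19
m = 5/19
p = 395/114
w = -20/19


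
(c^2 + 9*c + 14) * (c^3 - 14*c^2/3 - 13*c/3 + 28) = c^5 + 13*c^4/3 - 97*c^3/3 - 229*c^2/3 + 574*c/3 + 392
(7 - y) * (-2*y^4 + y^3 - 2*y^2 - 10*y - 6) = 2*y^5 - 15*y^4 + 9*y^3 - 4*y^2 - 64*y - 42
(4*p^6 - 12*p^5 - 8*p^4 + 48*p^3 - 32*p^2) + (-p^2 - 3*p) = 4*p^6 - 12*p^5 - 8*p^4 + 48*p^3 - 33*p^2 - 3*p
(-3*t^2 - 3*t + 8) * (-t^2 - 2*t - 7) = 3*t^4 + 9*t^3 + 19*t^2 + 5*t - 56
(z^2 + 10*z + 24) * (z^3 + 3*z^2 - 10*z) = z^5 + 13*z^4 + 44*z^3 - 28*z^2 - 240*z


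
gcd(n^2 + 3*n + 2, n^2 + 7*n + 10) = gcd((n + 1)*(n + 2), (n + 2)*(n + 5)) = n + 2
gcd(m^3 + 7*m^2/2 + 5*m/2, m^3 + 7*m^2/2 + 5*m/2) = m^3 + 7*m^2/2 + 5*m/2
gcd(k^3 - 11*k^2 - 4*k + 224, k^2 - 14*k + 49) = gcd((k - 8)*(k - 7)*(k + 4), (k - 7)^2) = k - 7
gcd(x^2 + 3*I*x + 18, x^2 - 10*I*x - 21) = x - 3*I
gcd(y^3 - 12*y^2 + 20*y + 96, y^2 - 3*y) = 1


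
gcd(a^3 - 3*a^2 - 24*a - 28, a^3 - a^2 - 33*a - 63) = a - 7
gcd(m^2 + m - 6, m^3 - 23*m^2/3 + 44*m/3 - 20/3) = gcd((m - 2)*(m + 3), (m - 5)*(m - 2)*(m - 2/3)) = m - 2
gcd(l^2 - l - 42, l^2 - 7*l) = l - 7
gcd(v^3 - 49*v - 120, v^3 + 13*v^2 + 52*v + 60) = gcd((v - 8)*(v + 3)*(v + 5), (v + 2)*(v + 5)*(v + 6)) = v + 5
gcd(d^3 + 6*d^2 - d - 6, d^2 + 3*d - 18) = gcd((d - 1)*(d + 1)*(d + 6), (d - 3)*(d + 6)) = d + 6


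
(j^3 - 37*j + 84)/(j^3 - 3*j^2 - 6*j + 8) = (j^2 + 4*j - 21)/(j^2 + j - 2)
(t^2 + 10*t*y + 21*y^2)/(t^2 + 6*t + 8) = (t^2 + 10*t*y + 21*y^2)/(t^2 + 6*t + 8)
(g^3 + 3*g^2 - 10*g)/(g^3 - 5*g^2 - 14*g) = (-g^2 - 3*g + 10)/(-g^2 + 5*g + 14)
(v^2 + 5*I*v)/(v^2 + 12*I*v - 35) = v/(v + 7*I)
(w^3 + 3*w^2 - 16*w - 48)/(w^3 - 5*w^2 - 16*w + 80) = (w + 3)/(w - 5)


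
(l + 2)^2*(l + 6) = l^3 + 10*l^2 + 28*l + 24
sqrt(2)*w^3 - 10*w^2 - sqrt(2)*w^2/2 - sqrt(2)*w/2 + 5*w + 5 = (w - 1)*(w - 5*sqrt(2))*(sqrt(2)*w + sqrt(2)/2)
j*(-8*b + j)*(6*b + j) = -48*b^2*j - 2*b*j^2 + j^3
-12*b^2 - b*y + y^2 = (-4*b + y)*(3*b + y)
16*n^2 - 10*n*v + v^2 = (-8*n + v)*(-2*n + v)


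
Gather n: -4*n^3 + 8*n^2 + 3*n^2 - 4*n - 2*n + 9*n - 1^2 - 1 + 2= -4*n^3 + 11*n^2 + 3*n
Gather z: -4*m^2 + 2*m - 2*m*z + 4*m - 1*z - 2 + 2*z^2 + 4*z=-4*m^2 + 6*m + 2*z^2 + z*(3 - 2*m) - 2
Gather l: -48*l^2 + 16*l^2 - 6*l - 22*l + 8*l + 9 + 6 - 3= -32*l^2 - 20*l + 12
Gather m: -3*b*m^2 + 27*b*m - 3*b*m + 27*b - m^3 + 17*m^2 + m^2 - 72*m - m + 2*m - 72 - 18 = 27*b - m^3 + m^2*(18 - 3*b) + m*(24*b - 71) - 90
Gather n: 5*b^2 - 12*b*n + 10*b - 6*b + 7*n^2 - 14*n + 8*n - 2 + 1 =5*b^2 + 4*b + 7*n^2 + n*(-12*b - 6) - 1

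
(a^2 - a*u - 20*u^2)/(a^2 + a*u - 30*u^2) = (a + 4*u)/(a + 6*u)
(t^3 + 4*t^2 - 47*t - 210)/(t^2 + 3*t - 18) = (t^2 - 2*t - 35)/(t - 3)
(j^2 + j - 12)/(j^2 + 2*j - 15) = (j + 4)/(j + 5)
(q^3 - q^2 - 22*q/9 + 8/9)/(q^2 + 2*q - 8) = (q^2 + q - 4/9)/(q + 4)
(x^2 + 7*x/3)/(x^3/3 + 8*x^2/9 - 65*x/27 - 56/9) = 9*x/(3*x^2 + x - 24)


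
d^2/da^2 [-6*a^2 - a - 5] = -12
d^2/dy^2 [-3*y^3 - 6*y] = -18*y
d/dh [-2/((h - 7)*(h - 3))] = 4*(h - 5)/((h - 7)^2*(h - 3)^2)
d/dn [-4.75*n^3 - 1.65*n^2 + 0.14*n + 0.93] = -14.25*n^2 - 3.3*n + 0.14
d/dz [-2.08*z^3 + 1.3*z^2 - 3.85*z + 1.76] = -6.24*z^2 + 2.6*z - 3.85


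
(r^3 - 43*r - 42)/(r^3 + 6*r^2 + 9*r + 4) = (r^2 - r - 42)/(r^2 + 5*r + 4)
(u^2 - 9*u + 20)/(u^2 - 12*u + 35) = (u - 4)/(u - 7)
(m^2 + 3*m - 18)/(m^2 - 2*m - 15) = (-m^2 - 3*m + 18)/(-m^2 + 2*m + 15)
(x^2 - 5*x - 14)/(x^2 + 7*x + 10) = (x - 7)/(x + 5)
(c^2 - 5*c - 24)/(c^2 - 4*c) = (c^2 - 5*c - 24)/(c*(c - 4))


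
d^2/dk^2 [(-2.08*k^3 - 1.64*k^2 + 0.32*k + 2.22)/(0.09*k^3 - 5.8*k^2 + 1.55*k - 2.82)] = (-5.55111512312578e-17*k^7 - 2.198088*k^6 + 1.75651199999993*k^5 - 5.74862400000001*k^4 + 25.630992*k^3 + 666.410652*k^2 - 247.015656*k - 85.239972)/(0.000729*k^9 - 0.14094*k^8 + 9.120465*k^7 - 200.035126*k^6 + 165.906915*k^5 - 328.75824*k^4 + 157.981823*k^3 - 158.69691*k^2 + 36.97866*k - 22.425768)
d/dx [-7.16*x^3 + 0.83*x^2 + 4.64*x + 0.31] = -21.48*x^2 + 1.66*x + 4.64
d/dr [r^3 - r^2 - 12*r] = 3*r^2 - 2*r - 12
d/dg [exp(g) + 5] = exp(g)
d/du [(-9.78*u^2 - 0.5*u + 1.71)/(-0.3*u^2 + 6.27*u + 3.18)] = (-61.4706*u^2 - 61.1748*u - 12.3117)/(0.09*u^4 - 3.762*u^3 + 37.4049*u^2 + 39.8772*u + 10.1124)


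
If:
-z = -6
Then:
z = 6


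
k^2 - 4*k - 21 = (k - 7)*(k + 3)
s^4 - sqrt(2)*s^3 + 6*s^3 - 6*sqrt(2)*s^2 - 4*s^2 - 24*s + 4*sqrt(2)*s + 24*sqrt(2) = (s - 2)*(s + 2)*(s + 6)*(s - sqrt(2))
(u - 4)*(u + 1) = u^2 - 3*u - 4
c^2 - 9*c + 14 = (c - 7)*(c - 2)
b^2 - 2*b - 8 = (b - 4)*(b + 2)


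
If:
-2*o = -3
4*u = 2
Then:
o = 3/2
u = 1/2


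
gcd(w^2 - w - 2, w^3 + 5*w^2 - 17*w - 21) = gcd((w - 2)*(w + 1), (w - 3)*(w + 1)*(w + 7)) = w + 1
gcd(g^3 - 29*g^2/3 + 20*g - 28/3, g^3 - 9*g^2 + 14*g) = g^2 - 9*g + 14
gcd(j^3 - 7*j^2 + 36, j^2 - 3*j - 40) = 1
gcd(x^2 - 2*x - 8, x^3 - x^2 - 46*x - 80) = x + 2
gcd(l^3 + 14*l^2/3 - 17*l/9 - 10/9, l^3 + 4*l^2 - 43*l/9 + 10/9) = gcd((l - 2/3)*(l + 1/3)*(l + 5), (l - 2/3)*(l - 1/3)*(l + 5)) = l^2 + 13*l/3 - 10/3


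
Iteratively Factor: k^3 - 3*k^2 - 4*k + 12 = (k - 3)*(k^2 - 4) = (k - 3)*(k - 2)*(k + 2)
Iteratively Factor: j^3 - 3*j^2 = (j)*(j^2 - 3*j) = j^2*(j - 3)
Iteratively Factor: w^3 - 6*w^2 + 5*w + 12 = (w - 4)*(w^2 - 2*w - 3) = (w - 4)*(w - 3)*(w + 1)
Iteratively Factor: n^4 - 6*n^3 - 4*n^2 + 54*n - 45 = (n + 3)*(n^3 - 9*n^2 + 23*n - 15) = (n - 1)*(n + 3)*(n^2 - 8*n + 15) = (n - 3)*(n - 1)*(n + 3)*(n - 5)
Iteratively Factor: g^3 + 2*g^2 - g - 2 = (g + 1)*(g^2 + g - 2) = (g + 1)*(g + 2)*(g - 1)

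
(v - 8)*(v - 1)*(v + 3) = v^3 - 6*v^2 - 19*v + 24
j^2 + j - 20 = (j - 4)*(j + 5)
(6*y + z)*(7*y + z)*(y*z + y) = 42*y^3*z + 42*y^3 + 13*y^2*z^2 + 13*y^2*z + y*z^3 + y*z^2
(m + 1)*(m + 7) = m^2 + 8*m + 7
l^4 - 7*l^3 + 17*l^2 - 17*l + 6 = (l - 3)*(l - 2)*(l - 1)^2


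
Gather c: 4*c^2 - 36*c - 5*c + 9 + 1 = 4*c^2 - 41*c + 10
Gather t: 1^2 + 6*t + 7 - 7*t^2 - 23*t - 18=-7*t^2 - 17*t - 10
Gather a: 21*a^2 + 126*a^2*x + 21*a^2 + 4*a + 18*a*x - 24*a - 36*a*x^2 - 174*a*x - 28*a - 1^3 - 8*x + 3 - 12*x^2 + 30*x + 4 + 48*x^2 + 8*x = a^2*(126*x + 42) + a*(-36*x^2 - 156*x - 48) + 36*x^2 + 30*x + 6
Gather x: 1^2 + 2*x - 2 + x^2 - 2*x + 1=x^2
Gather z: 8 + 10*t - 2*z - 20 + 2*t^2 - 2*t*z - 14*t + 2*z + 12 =2*t^2 - 2*t*z - 4*t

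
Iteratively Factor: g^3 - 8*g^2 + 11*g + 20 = (g + 1)*(g^2 - 9*g + 20) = (g - 4)*(g + 1)*(g - 5)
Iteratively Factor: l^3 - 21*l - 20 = (l + 1)*(l^2 - l - 20) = (l - 5)*(l + 1)*(l + 4)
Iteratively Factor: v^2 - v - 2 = (v + 1)*(v - 2)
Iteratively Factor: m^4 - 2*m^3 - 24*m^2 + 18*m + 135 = (m - 3)*(m^3 + m^2 - 21*m - 45) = (m - 3)*(m + 3)*(m^2 - 2*m - 15) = (m - 5)*(m - 3)*(m + 3)*(m + 3)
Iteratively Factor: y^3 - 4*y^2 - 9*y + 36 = (y - 3)*(y^2 - y - 12) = (y - 4)*(y - 3)*(y + 3)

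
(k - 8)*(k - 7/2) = k^2 - 23*k/2 + 28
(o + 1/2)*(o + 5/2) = o^2 + 3*o + 5/4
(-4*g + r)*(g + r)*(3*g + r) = -12*g^3 - 13*g^2*r + r^3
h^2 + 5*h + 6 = (h + 2)*(h + 3)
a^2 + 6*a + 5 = (a + 1)*(a + 5)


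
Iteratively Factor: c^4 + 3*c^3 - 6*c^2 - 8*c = (c)*(c^3 + 3*c^2 - 6*c - 8) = c*(c + 4)*(c^2 - c - 2) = c*(c + 1)*(c + 4)*(c - 2)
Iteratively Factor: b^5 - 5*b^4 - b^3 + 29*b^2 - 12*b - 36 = (b - 2)*(b^4 - 3*b^3 - 7*b^2 + 15*b + 18) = (b - 2)*(b + 1)*(b^3 - 4*b^2 - 3*b + 18) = (b - 2)*(b + 1)*(b + 2)*(b^2 - 6*b + 9) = (b - 3)*(b - 2)*(b + 1)*(b + 2)*(b - 3)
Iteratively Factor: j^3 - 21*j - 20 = (j - 5)*(j^2 + 5*j + 4) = (j - 5)*(j + 4)*(j + 1)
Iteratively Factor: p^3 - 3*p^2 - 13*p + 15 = (p - 1)*(p^2 - 2*p - 15) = (p - 5)*(p - 1)*(p + 3)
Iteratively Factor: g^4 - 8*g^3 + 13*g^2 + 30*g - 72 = (g + 2)*(g^3 - 10*g^2 + 33*g - 36) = (g - 4)*(g + 2)*(g^2 - 6*g + 9) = (g - 4)*(g - 3)*(g + 2)*(g - 3)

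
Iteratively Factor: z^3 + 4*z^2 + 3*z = (z + 1)*(z^2 + 3*z) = z*(z + 1)*(z + 3)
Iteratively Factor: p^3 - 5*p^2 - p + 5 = (p - 5)*(p^2 - 1) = (p - 5)*(p - 1)*(p + 1)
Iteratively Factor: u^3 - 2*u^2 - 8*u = (u + 2)*(u^2 - 4*u) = (u - 4)*(u + 2)*(u)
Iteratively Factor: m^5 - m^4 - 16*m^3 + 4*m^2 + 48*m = (m + 3)*(m^4 - 4*m^3 - 4*m^2 + 16*m) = (m - 2)*(m + 3)*(m^3 - 2*m^2 - 8*m) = m*(m - 2)*(m + 3)*(m^2 - 2*m - 8) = m*(m - 4)*(m - 2)*(m + 3)*(m + 2)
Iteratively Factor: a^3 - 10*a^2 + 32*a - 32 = (a - 2)*(a^2 - 8*a + 16) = (a - 4)*(a - 2)*(a - 4)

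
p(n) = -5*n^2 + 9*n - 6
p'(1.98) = -10.80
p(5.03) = -87.23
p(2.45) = -13.96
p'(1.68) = -7.80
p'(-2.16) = 30.60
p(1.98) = -7.78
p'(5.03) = -41.30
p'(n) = 9 - 10*n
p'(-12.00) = 129.00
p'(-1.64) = 25.40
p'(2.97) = -20.70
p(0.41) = -3.15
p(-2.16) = -48.77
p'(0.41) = 4.90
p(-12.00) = -834.00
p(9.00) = -330.00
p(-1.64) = -34.21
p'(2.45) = -15.50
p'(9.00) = -81.00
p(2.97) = -23.37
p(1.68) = -4.99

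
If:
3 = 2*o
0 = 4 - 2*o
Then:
No Solution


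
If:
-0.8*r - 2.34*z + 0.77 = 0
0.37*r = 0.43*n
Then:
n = 0.828197674418605 - 2.51686046511628*z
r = 0.9625 - 2.925*z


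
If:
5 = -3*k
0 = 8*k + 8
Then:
No Solution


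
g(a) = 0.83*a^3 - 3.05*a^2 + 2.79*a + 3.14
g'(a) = 2.49*a^2 - 6.1*a + 2.79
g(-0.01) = 3.11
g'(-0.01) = 2.85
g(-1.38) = -8.70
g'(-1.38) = 15.95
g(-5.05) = -195.63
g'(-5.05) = 97.10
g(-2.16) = -25.48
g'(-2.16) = 27.58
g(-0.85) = -1.94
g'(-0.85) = 9.77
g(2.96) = 6.20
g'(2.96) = 6.55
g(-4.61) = -155.86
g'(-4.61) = 83.83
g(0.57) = 3.89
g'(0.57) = 0.12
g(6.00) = 89.36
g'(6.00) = 55.83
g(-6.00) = -302.68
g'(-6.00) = 129.03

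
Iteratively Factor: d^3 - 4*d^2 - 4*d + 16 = (d - 2)*(d^2 - 2*d - 8) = (d - 2)*(d + 2)*(d - 4)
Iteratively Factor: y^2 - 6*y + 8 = (y - 2)*(y - 4)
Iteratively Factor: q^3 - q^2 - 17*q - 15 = (q - 5)*(q^2 + 4*q + 3) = (q - 5)*(q + 1)*(q + 3)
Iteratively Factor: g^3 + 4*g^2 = (g)*(g^2 + 4*g) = g*(g + 4)*(g)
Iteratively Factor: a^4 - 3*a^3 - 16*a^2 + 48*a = (a + 4)*(a^3 - 7*a^2 + 12*a) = (a - 3)*(a + 4)*(a^2 - 4*a) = (a - 4)*(a - 3)*(a + 4)*(a)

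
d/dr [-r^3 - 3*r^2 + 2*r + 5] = -3*r^2 - 6*r + 2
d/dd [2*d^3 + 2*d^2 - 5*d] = 6*d^2 + 4*d - 5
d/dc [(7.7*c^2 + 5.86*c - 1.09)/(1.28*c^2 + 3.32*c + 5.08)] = (18.0632*c^2 + 81.0224*c + 33.3876)/(1.6384*c^4 + 8.4992*c^3 + 24.0272*c^2 + 33.7312*c + 25.8064)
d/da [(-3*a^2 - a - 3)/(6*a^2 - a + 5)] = (9*a^2 + 6*a - 8)/(36*a^4 - 12*a^3 + 61*a^2 - 10*a + 25)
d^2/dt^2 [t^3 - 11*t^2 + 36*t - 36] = 6*t - 22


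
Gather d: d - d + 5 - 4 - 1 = 0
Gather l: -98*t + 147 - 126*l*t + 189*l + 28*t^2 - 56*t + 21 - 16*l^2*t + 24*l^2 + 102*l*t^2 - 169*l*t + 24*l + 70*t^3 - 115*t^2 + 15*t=l^2*(24 - 16*t) + l*(102*t^2 - 295*t + 213) + 70*t^3 - 87*t^2 - 139*t + 168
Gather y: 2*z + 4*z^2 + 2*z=4*z^2 + 4*z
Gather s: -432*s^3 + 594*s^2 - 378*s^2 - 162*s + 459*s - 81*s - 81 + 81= -432*s^3 + 216*s^2 + 216*s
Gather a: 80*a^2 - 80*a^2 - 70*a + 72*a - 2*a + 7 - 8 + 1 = 0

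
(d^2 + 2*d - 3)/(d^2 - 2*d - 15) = (d - 1)/(d - 5)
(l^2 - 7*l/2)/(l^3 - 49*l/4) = 2/(2*l + 7)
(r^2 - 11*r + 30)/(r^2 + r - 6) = (r^2 - 11*r + 30)/(r^2 + r - 6)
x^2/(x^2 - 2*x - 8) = x^2/(x^2 - 2*x - 8)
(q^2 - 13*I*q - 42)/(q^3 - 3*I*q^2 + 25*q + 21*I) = (q - 6*I)/(q^2 + 4*I*q - 3)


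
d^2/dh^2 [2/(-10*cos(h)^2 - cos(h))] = 2*(100*(1 - cos(2*h))^2 - 75*cos(h)/2 + 201*cos(2*h)/2 + 15*cos(3*h)/2 - 603/2)/((10*cos(h) + 1)^3*cos(h)^3)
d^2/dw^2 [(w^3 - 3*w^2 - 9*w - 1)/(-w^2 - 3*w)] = 6*(-3*w^3 + w^2 + 3*w + 3)/(w^3*(w^3 + 9*w^2 + 27*w + 27))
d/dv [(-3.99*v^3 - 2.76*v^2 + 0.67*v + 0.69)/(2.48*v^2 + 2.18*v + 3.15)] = (-9.8952*v^4 - 17.3964*v^3 - 45.3839*v^2 - 20.8104*v + 0.6063)/(6.1504*v^4 + 10.8128*v^3 + 20.3764*v^2 + 13.734*v + 9.9225)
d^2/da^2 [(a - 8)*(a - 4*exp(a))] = -4*a*exp(a) + 24*exp(a) + 2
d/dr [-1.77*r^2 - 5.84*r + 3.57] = -3.54*r - 5.84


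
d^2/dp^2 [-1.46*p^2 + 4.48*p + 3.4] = -2.92000000000000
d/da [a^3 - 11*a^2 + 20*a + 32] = 3*a^2 - 22*a + 20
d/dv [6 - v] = -1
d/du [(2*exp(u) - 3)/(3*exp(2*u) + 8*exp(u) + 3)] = 6*(-exp(2*u) + 3*exp(u) + 5)*exp(u)/(9*exp(4*u) + 48*exp(3*u) + 82*exp(2*u) + 48*exp(u) + 9)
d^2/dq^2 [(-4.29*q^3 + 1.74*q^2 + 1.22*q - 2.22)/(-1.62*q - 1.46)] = (22.517352*q^3 + 60.880248*q^2 + 54.867384*q + 10.005456)/(4.251528*q^3 + 11.494872*q^2 + 10.359576*q + 3.112136)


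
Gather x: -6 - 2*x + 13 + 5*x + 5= 3*x + 12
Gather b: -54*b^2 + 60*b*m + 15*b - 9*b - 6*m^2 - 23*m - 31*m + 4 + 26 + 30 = -54*b^2 + b*(60*m + 6) - 6*m^2 - 54*m + 60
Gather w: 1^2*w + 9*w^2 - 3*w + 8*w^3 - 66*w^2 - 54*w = 8*w^3 - 57*w^2 - 56*w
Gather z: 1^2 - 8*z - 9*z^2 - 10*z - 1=-9*z^2 - 18*z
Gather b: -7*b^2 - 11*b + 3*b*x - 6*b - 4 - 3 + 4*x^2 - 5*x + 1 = -7*b^2 + b*(3*x - 17) + 4*x^2 - 5*x - 6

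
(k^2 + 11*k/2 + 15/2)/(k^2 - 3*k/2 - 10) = (k + 3)/(k - 4)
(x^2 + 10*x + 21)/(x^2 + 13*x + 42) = (x + 3)/(x + 6)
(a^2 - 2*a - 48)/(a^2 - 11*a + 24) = (a + 6)/(a - 3)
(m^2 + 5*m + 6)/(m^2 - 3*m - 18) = (m + 2)/(m - 6)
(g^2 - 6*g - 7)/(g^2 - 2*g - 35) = (g + 1)/(g + 5)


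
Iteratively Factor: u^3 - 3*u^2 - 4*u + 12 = (u + 2)*(u^2 - 5*u + 6) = (u - 3)*(u + 2)*(u - 2)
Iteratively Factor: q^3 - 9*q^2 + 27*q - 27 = (q - 3)*(q^2 - 6*q + 9) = (q - 3)^2*(q - 3)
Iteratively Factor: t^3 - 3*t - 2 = (t - 2)*(t^2 + 2*t + 1) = (t - 2)*(t + 1)*(t + 1)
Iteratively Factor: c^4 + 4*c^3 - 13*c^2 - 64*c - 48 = (c + 1)*(c^3 + 3*c^2 - 16*c - 48) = (c + 1)*(c + 4)*(c^2 - c - 12) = (c - 4)*(c + 1)*(c + 4)*(c + 3)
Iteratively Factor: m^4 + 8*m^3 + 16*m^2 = (m)*(m^3 + 8*m^2 + 16*m) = m*(m + 4)*(m^2 + 4*m) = m*(m + 4)^2*(m)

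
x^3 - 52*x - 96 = (x - 8)*(x + 2)*(x + 6)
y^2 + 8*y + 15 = (y + 3)*(y + 5)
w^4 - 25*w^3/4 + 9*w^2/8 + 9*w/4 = w*(w - 6)*(w - 3/4)*(w + 1/2)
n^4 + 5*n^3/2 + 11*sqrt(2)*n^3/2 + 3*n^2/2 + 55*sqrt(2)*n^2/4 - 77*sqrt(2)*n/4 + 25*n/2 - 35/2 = (n - 1)*(n + 7/2)*(n + sqrt(2)/2)*(n + 5*sqrt(2))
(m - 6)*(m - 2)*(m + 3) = m^3 - 5*m^2 - 12*m + 36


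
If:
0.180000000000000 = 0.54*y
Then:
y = 0.33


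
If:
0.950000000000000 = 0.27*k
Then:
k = 3.52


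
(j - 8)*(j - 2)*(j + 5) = j^3 - 5*j^2 - 34*j + 80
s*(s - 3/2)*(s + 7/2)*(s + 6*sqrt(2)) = s^4 + 2*s^3 + 6*sqrt(2)*s^3 - 21*s^2/4 + 12*sqrt(2)*s^2 - 63*sqrt(2)*s/2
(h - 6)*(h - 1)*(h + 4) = h^3 - 3*h^2 - 22*h + 24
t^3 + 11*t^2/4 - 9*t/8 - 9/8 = (t - 3/4)*(t + 1/2)*(t + 3)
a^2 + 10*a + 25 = (a + 5)^2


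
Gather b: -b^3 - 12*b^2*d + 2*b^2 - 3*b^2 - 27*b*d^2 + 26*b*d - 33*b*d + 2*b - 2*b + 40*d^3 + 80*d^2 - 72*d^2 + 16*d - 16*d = -b^3 + b^2*(-12*d - 1) + b*(-27*d^2 - 7*d) + 40*d^3 + 8*d^2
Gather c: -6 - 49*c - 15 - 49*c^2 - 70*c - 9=-49*c^2 - 119*c - 30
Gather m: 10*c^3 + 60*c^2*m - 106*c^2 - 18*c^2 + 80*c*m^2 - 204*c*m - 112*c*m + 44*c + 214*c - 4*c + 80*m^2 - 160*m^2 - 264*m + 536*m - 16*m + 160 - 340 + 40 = 10*c^3 - 124*c^2 + 254*c + m^2*(80*c - 80) + m*(60*c^2 - 316*c + 256) - 140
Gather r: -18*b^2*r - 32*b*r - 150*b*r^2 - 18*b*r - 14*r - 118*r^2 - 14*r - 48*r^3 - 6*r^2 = -48*r^3 + r^2*(-150*b - 124) + r*(-18*b^2 - 50*b - 28)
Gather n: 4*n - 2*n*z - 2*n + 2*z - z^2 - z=n*(2 - 2*z) - z^2 + z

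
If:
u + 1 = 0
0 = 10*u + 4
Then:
No Solution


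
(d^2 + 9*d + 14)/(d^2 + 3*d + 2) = (d + 7)/(d + 1)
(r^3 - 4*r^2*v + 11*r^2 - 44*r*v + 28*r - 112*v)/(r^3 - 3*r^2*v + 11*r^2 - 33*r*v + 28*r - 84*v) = (r - 4*v)/(r - 3*v)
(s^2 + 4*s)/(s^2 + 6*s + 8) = s/(s + 2)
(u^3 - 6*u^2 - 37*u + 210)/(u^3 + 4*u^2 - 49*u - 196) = (u^2 + u - 30)/(u^2 + 11*u + 28)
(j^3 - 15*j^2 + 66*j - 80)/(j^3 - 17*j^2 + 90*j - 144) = (j^2 - 7*j + 10)/(j^2 - 9*j + 18)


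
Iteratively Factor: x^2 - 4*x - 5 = (x - 5)*(x + 1)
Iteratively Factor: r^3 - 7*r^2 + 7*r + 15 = (r + 1)*(r^2 - 8*r + 15) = (r - 3)*(r + 1)*(r - 5)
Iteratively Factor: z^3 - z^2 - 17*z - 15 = (z + 3)*(z^2 - 4*z - 5) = (z - 5)*(z + 3)*(z + 1)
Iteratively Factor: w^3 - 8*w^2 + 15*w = (w - 5)*(w^2 - 3*w) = w*(w - 5)*(w - 3)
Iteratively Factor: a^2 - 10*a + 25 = (a - 5)*(a - 5)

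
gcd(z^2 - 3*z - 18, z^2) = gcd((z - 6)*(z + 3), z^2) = 1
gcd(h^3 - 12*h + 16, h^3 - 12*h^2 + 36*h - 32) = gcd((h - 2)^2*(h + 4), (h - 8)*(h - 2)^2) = h^2 - 4*h + 4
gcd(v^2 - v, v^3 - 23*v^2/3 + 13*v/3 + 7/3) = v - 1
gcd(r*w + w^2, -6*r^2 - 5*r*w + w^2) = r + w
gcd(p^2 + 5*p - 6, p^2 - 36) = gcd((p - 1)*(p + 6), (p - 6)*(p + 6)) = p + 6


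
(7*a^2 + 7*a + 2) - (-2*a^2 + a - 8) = 9*a^2 + 6*a + 10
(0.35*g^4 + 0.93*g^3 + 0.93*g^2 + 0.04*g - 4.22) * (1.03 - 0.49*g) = -0.1715*g^5 - 0.0952*g^4 + 0.5022*g^3 + 0.9383*g^2 + 2.109*g - 4.3466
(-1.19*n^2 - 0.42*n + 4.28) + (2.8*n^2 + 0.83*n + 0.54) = 1.61*n^2 + 0.41*n + 4.82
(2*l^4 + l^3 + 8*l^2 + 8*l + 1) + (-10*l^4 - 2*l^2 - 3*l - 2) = -8*l^4 + l^3 + 6*l^2 + 5*l - 1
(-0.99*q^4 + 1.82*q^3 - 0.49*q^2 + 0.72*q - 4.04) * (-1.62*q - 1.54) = 1.6038*q^5 - 1.4238*q^4 - 2.009*q^3 - 0.4118*q^2 + 5.436*q + 6.2216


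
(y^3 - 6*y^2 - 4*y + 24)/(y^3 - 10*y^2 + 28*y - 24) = (y + 2)/(y - 2)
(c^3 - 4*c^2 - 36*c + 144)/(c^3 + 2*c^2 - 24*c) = (c - 6)/c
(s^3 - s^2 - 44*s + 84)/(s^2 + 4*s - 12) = (s^2 + s - 42)/(s + 6)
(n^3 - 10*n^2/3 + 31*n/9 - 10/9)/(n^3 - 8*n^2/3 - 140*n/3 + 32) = (3*n^2 - 8*n + 5)/(3*(n^2 - 2*n - 48))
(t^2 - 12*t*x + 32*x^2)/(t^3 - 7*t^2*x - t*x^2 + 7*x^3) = (t^2 - 12*t*x + 32*x^2)/(t^3 - 7*t^2*x - t*x^2 + 7*x^3)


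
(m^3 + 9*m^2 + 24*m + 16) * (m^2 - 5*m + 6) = m^5 + 4*m^4 - 15*m^3 - 50*m^2 + 64*m + 96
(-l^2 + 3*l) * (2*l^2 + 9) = -2*l^4 + 6*l^3 - 9*l^2 + 27*l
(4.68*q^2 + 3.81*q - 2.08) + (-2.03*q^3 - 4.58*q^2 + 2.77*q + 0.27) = -2.03*q^3 + 0.0999999999999996*q^2 + 6.58*q - 1.81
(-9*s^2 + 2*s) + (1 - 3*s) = -9*s^2 - s + 1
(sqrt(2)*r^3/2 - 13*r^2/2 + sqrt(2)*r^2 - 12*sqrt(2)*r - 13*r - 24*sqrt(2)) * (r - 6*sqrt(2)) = sqrt(2)*r^4/2 - 25*r^3/2 + sqrt(2)*r^3 - 25*r^2 + 27*sqrt(2)*r^2 + 54*sqrt(2)*r + 144*r + 288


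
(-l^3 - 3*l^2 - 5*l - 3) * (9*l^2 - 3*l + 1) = -9*l^5 - 24*l^4 - 37*l^3 - 15*l^2 + 4*l - 3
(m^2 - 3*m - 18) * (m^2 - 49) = m^4 - 3*m^3 - 67*m^2 + 147*m + 882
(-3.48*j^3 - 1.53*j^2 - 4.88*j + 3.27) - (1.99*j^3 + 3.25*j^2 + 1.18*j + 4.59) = -5.47*j^3 - 4.78*j^2 - 6.06*j - 1.32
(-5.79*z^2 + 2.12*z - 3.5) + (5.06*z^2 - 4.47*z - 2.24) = -0.73*z^2 - 2.35*z - 5.74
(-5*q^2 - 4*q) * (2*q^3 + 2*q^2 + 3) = -10*q^5 - 18*q^4 - 8*q^3 - 15*q^2 - 12*q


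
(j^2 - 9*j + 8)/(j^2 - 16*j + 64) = (j - 1)/(j - 8)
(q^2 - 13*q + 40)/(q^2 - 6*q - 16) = (q - 5)/(q + 2)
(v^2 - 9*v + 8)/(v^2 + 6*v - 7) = (v - 8)/(v + 7)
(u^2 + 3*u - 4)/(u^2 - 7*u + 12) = (u^2 + 3*u - 4)/(u^2 - 7*u + 12)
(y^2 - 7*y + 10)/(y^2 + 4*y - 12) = (y - 5)/(y + 6)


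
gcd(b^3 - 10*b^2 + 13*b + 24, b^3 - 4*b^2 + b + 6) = b^2 - 2*b - 3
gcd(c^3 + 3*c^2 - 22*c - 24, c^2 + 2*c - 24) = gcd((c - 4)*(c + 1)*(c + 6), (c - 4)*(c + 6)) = c^2 + 2*c - 24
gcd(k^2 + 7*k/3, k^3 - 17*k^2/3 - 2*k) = k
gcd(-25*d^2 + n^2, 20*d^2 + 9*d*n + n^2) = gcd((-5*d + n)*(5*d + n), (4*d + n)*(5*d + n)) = 5*d + n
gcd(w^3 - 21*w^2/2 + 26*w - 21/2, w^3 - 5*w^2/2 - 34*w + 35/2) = w^2 - 15*w/2 + 7/2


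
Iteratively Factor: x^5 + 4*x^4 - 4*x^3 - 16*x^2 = (x - 2)*(x^4 + 6*x^3 + 8*x^2) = (x - 2)*(x + 2)*(x^3 + 4*x^2) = x*(x - 2)*(x + 2)*(x^2 + 4*x) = x*(x - 2)*(x + 2)*(x + 4)*(x)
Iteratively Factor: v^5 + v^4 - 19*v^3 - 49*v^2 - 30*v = (v)*(v^4 + v^3 - 19*v^2 - 49*v - 30) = v*(v + 3)*(v^3 - 2*v^2 - 13*v - 10) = v*(v + 2)*(v + 3)*(v^2 - 4*v - 5) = v*(v + 1)*(v + 2)*(v + 3)*(v - 5)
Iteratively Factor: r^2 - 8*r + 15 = (r - 3)*(r - 5)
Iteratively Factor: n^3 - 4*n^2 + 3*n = (n - 3)*(n^2 - n) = n*(n - 3)*(n - 1)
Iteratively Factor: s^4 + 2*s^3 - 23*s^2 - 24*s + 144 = (s - 3)*(s^3 + 5*s^2 - 8*s - 48) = (s - 3)*(s + 4)*(s^2 + s - 12) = (s - 3)^2*(s + 4)*(s + 4)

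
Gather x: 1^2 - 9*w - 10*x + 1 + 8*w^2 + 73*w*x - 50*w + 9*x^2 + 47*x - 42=8*w^2 - 59*w + 9*x^2 + x*(73*w + 37) - 40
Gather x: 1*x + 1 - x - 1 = 0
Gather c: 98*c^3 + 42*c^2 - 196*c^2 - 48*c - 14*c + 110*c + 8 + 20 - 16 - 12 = 98*c^3 - 154*c^2 + 48*c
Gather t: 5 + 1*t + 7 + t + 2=2*t + 14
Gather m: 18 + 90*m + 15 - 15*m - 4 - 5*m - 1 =70*m + 28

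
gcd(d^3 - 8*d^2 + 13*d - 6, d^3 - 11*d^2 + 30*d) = d - 6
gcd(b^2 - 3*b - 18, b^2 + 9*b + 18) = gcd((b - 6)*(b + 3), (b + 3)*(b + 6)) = b + 3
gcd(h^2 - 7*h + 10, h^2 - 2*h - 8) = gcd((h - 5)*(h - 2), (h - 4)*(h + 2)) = 1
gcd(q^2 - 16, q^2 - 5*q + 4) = q - 4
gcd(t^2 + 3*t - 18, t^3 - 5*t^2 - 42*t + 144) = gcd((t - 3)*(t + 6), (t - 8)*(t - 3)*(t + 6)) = t^2 + 3*t - 18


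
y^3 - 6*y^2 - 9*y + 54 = (y - 6)*(y - 3)*(y + 3)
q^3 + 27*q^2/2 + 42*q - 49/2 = (q - 1/2)*(q + 7)^2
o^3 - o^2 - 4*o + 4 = (o - 2)*(o - 1)*(o + 2)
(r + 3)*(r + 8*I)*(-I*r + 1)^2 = -r^4 - 3*r^3 - 10*I*r^3 + 17*r^2 - 30*I*r^2 + 51*r + 8*I*r + 24*I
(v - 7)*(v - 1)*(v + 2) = v^3 - 6*v^2 - 9*v + 14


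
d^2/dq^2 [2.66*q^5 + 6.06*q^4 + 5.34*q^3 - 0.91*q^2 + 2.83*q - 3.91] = 53.2*q^3 + 72.72*q^2 + 32.04*q - 1.82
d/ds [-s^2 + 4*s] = 4 - 2*s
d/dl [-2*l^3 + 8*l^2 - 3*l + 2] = -6*l^2 + 16*l - 3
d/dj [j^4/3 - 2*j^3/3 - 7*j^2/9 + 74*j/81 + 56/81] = 4*j^3/3 - 2*j^2 - 14*j/9 + 74/81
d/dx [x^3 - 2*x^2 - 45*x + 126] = 3*x^2 - 4*x - 45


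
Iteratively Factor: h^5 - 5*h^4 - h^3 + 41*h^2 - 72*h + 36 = (h - 2)*(h^4 - 3*h^3 - 7*h^2 + 27*h - 18) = (h - 2)^2*(h^3 - h^2 - 9*h + 9) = (h - 2)^2*(h + 3)*(h^2 - 4*h + 3) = (h - 2)^2*(h - 1)*(h + 3)*(h - 3)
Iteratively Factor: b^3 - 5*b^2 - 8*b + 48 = (b - 4)*(b^2 - b - 12) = (b - 4)^2*(b + 3)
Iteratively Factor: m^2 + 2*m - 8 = (m + 4)*(m - 2)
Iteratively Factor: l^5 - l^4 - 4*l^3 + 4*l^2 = (l)*(l^4 - l^3 - 4*l^2 + 4*l) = l^2*(l^3 - l^2 - 4*l + 4) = l^2*(l + 2)*(l^2 - 3*l + 2) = l^2*(l - 1)*(l + 2)*(l - 2)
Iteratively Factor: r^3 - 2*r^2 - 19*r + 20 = (r - 1)*(r^2 - r - 20) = (r - 1)*(r + 4)*(r - 5)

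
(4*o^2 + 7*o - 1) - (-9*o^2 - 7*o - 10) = 13*o^2 + 14*o + 9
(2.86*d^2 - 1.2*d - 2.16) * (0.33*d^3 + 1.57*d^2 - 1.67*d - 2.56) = 0.9438*d^5 + 4.0942*d^4 - 7.373*d^3 - 8.7088*d^2 + 6.6792*d + 5.5296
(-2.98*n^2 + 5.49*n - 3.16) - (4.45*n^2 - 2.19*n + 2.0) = -7.43*n^2 + 7.68*n - 5.16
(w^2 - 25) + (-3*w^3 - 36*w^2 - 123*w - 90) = -3*w^3 - 35*w^2 - 123*w - 115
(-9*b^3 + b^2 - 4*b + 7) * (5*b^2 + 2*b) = -45*b^5 - 13*b^4 - 18*b^3 + 27*b^2 + 14*b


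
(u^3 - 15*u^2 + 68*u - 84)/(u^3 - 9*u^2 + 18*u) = (u^2 - 9*u + 14)/(u*(u - 3))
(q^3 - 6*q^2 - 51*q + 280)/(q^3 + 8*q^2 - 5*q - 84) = (q^2 - 13*q + 40)/(q^2 + q - 12)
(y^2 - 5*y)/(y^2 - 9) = y*(y - 5)/(y^2 - 9)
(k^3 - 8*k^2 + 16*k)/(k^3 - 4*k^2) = (k - 4)/k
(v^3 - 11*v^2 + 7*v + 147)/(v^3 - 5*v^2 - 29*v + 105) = (v^2 - 4*v - 21)/(v^2 + 2*v - 15)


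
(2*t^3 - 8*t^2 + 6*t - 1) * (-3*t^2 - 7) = -6*t^5 + 24*t^4 - 32*t^3 + 59*t^2 - 42*t + 7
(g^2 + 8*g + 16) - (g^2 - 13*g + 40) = 21*g - 24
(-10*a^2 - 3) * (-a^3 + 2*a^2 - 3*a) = 10*a^5 - 20*a^4 + 33*a^3 - 6*a^2 + 9*a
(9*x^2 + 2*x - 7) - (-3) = 9*x^2 + 2*x - 4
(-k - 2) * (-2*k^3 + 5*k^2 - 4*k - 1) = 2*k^4 - k^3 - 6*k^2 + 9*k + 2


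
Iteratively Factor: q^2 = (q)*(q)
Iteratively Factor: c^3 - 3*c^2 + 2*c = (c - 2)*(c^2 - c) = (c - 2)*(c - 1)*(c)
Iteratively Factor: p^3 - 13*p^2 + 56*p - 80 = (p - 4)*(p^2 - 9*p + 20) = (p - 5)*(p - 4)*(p - 4)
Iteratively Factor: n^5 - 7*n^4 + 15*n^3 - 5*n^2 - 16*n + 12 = (n - 1)*(n^4 - 6*n^3 + 9*n^2 + 4*n - 12) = (n - 2)*(n - 1)*(n^3 - 4*n^2 + n + 6) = (n - 2)*(n - 1)*(n + 1)*(n^2 - 5*n + 6) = (n - 3)*(n - 2)*(n - 1)*(n + 1)*(n - 2)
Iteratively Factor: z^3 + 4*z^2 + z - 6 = (z + 2)*(z^2 + 2*z - 3) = (z + 2)*(z + 3)*(z - 1)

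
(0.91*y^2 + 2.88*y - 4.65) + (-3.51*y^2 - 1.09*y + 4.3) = -2.6*y^2 + 1.79*y - 0.350000000000001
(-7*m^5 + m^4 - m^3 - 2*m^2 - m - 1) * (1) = -7*m^5 + m^4 - m^3 - 2*m^2 - m - 1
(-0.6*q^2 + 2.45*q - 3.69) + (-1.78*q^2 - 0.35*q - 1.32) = -2.38*q^2 + 2.1*q - 5.01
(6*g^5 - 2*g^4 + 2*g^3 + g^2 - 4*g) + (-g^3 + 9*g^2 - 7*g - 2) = 6*g^5 - 2*g^4 + g^3 + 10*g^2 - 11*g - 2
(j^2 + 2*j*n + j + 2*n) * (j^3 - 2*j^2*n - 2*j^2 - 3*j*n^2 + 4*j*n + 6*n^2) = j^5 - j^4 - 7*j^3*n^2 - 2*j^3 - 6*j^2*n^3 + 7*j^2*n^2 + 6*j*n^3 + 14*j*n^2 + 12*n^3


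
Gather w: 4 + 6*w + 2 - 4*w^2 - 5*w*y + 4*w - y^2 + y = -4*w^2 + w*(10 - 5*y) - y^2 + y + 6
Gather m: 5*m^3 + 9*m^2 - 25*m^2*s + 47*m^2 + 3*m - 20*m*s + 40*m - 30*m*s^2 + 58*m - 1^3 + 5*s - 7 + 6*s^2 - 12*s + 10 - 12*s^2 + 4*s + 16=5*m^3 + m^2*(56 - 25*s) + m*(-30*s^2 - 20*s + 101) - 6*s^2 - 3*s + 18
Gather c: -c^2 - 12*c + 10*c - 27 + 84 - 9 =-c^2 - 2*c + 48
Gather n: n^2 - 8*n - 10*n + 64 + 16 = n^2 - 18*n + 80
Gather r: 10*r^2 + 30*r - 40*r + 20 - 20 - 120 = 10*r^2 - 10*r - 120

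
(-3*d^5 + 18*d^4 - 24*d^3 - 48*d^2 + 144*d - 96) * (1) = -3*d^5 + 18*d^4 - 24*d^3 - 48*d^2 + 144*d - 96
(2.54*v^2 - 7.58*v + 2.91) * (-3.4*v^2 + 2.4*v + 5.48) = -8.636*v^4 + 31.868*v^3 - 14.1668*v^2 - 34.5544*v + 15.9468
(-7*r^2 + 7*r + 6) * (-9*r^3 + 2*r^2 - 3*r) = 63*r^5 - 77*r^4 - 19*r^3 - 9*r^2 - 18*r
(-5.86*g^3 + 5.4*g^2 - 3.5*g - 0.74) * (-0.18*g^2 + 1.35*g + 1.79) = 1.0548*g^5 - 8.883*g^4 - 2.5694*g^3 + 5.0742*g^2 - 7.264*g - 1.3246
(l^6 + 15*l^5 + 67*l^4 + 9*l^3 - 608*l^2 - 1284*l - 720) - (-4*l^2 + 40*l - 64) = l^6 + 15*l^5 + 67*l^4 + 9*l^3 - 604*l^2 - 1324*l - 656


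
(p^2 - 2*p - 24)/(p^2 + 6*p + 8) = (p - 6)/(p + 2)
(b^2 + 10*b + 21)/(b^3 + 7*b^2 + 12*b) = (b + 7)/(b*(b + 4))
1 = 1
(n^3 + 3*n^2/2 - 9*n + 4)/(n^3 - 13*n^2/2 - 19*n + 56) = (2*n^2 + 7*n - 4)/(2*n^2 - 9*n - 56)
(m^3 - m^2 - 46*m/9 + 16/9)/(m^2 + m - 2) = (m^2 - 3*m + 8/9)/(m - 1)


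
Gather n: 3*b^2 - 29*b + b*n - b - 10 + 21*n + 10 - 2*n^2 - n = 3*b^2 - 30*b - 2*n^2 + n*(b + 20)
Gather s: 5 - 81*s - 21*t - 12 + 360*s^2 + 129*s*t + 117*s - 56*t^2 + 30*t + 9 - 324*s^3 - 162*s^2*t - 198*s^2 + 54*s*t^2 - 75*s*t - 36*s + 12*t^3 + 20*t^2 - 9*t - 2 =-324*s^3 + s^2*(162 - 162*t) + s*(54*t^2 + 54*t) + 12*t^3 - 36*t^2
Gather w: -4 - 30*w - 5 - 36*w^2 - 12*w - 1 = -36*w^2 - 42*w - 10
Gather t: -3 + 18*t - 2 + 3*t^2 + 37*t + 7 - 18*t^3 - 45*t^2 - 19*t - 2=-18*t^3 - 42*t^2 + 36*t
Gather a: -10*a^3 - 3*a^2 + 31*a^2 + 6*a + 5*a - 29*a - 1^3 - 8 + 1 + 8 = -10*a^3 + 28*a^2 - 18*a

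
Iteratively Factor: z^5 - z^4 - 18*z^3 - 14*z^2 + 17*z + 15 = (z - 5)*(z^4 + 4*z^3 + 2*z^2 - 4*z - 3) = (z - 5)*(z - 1)*(z^3 + 5*z^2 + 7*z + 3) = (z - 5)*(z - 1)*(z + 1)*(z^2 + 4*z + 3) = (z - 5)*(z - 1)*(z + 1)^2*(z + 3)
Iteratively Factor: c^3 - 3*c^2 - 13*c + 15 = (c - 5)*(c^2 + 2*c - 3) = (c - 5)*(c - 1)*(c + 3)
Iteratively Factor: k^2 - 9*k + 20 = (k - 5)*(k - 4)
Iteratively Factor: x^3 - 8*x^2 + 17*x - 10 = (x - 1)*(x^2 - 7*x + 10) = (x - 5)*(x - 1)*(x - 2)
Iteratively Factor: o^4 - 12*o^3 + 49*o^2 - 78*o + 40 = (o - 1)*(o^3 - 11*o^2 + 38*o - 40) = (o - 5)*(o - 1)*(o^2 - 6*o + 8) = (o - 5)*(o - 2)*(o - 1)*(o - 4)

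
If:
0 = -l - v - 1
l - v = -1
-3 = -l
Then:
No Solution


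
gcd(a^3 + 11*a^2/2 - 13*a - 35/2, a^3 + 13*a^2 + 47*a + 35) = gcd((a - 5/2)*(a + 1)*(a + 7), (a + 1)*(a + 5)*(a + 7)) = a^2 + 8*a + 7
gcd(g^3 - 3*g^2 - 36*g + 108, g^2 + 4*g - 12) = g + 6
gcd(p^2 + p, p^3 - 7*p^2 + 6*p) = p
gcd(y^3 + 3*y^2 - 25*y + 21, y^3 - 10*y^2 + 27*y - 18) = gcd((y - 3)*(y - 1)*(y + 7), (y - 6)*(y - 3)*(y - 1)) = y^2 - 4*y + 3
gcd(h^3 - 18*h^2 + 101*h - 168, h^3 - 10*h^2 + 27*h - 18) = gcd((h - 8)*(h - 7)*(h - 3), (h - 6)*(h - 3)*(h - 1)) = h - 3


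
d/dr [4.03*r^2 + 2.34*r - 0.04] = 8.06*r + 2.34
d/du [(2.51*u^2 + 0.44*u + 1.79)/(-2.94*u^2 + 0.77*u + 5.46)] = (3.2263*u^2 + 37.9344*u + 1.0241)/(8.6436*u^4 - 4.5276*u^3 - 31.5119*u^2 + 8.4084*u + 29.8116)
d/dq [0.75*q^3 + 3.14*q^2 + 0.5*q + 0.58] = 2.25*q^2 + 6.28*q + 0.5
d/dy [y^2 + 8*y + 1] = 2*y + 8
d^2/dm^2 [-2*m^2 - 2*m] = -4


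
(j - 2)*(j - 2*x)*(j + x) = j^3 - j^2*x - 2*j^2 - 2*j*x^2 + 2*j*x + 4*x^2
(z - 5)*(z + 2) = z^2 - 3*z - 10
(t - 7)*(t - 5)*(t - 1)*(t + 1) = t^4 - 12*t^3 + 34*t^2 + 12*t - 35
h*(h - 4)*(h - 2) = h^3 - 6*h^2 + 8*h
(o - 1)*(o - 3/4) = o^2 - 7*o/4 + 3/4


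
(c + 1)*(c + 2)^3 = c^4 + 7*c^3 + 18*c^2 + 20*c + 8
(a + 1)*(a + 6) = a^2 + 7*a + 6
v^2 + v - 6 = (v - 2)*(v + 3)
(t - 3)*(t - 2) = t^2 - 5*t + 6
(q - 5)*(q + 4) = q^2 - q - 20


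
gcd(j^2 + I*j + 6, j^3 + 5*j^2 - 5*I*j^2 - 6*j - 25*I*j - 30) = j - 2*I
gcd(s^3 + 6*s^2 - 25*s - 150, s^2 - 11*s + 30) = s - 5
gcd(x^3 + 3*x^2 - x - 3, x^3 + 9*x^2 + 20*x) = 1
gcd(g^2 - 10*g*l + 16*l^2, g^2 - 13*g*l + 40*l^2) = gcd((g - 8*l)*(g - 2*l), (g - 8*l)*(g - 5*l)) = g - 8*l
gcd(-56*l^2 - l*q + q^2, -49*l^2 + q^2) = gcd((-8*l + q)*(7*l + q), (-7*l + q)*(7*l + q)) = 7*l + q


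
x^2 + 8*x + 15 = (x + 3)*(x + 5)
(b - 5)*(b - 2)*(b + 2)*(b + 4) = b^4 - b^3 - 24*b^2 + 4*b + 80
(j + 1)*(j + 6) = j^2 + 7*j + 6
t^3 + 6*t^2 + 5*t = t*(t + 1)*(t + 5)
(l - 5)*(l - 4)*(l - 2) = l^3 - 11*l^2 + 38*l - 40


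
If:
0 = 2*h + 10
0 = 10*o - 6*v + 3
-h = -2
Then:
No Solution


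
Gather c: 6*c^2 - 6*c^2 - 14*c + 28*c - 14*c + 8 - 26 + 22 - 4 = 0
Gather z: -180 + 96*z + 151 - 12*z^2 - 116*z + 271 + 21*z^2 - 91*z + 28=9*z^2 - 111*z + 270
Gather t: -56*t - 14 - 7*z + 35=-56*t - 7*z + 21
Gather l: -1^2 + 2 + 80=81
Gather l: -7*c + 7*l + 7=-7*c + 7*l + 7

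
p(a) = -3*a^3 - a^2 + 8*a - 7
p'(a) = -9*a^2 - 2*a + 8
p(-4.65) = 235.81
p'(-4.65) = -177.30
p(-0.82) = -12.58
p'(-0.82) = 3.59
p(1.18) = -3.88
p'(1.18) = -6.89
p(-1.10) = -13.02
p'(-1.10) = -0.69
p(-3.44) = 75.77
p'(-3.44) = -91.62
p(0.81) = -2.77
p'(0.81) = 0.48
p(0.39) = -4.21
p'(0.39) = 5.85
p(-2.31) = 6.16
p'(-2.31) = -35.40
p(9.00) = -2203.00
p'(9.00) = -739.00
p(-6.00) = 557.00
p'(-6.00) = -304.00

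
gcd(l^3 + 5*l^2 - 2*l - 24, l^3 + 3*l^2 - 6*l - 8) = l^2 + 2*l - 8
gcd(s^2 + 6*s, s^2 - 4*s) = s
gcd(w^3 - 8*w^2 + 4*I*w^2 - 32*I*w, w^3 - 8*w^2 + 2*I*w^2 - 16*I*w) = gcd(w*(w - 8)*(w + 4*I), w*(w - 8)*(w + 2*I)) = w^2 - 8*w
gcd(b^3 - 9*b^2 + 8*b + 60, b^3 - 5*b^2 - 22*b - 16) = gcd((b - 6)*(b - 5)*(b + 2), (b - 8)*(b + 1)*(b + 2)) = b + 2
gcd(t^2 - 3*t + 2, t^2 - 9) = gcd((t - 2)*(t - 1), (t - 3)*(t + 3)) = 1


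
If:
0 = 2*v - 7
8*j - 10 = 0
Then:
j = 5/4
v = 7/2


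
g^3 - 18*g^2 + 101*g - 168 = (g - 8)*(g - 7)*(g - 3)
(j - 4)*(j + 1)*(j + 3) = j^3 - 13*j - 12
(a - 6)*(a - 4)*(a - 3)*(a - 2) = a^4 - 15*a^3 + 80*a^2 - 180*a + 144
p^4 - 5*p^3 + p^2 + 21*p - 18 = (p - 3)^2*(p - 1)*(p + 2)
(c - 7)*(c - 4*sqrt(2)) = c^2 - 7*c - 4*sqrt(2)*c + 28*sqrt(2)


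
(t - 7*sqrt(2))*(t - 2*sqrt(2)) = t^2 - 9*sqrt(2)*t + 28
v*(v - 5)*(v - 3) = v^3 - 8*v^2 + 15*v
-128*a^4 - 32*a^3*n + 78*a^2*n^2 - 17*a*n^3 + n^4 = (-8*a + n)^2*(-2*a + n)*(a + n)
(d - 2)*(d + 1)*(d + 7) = d^3 + 6*d^2 - 9*d - 14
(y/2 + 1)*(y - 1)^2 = y^3/2 - 3*y/2 + 1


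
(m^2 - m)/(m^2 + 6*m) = (m - 1)/(m + 6)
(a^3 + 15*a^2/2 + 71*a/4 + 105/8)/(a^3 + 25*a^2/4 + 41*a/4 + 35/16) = 2*(2*a + 3)/(4*a + 1)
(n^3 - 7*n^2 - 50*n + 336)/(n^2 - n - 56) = n - 6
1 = 1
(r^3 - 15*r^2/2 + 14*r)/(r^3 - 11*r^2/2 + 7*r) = (r - 4)/(r - 2)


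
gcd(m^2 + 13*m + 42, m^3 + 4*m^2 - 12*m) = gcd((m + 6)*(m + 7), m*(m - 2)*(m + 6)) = m + 6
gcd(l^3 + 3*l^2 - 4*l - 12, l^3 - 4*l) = l^2 - 4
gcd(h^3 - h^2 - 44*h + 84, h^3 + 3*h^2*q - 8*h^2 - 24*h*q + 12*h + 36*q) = h^2 - 8*h + 12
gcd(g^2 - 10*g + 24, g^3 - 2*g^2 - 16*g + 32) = g - 4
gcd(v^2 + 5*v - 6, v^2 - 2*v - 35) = 1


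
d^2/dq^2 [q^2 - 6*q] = 2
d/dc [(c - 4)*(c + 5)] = 2*c + 1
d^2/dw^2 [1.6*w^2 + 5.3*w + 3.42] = 3.20000000000000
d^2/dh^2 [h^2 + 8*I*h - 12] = 2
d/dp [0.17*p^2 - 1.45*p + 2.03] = 0.34*p - 1.45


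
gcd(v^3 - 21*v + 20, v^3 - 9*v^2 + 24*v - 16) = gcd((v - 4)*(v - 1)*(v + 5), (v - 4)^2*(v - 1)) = v^2 - 5*v + 4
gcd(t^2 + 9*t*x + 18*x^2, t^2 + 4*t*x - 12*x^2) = t + 6*x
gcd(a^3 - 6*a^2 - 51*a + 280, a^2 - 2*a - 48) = a - 8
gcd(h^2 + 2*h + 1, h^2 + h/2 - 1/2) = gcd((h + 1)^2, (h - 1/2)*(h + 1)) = h + 1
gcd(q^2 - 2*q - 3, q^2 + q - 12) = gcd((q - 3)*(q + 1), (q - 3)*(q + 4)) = q - 3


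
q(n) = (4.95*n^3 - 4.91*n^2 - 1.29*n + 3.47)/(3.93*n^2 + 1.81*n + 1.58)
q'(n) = (-7.86*n - 1.81)*(4.95*n^3 - 4.91*n^2 - 1.29*n + 3.47)/(3.93*n^2 + 1.81*n + 1.58)^2 + (14.85*n^2 - 9.82*n - 1.29)/(3.93*n^2 + 1.81*n + 1.58)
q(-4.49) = -7.40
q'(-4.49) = 1.30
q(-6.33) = -9.76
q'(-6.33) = 1.27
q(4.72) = 4.18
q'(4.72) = 1.23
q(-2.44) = -4.60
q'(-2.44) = 1.52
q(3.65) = 2.87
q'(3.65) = 1.21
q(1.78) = 0.78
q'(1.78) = 0.92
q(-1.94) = -3.78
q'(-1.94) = 1.77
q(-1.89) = -3.69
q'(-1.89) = 1.81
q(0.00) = 2.20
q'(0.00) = -3.33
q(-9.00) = -13.15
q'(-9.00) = 1.26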